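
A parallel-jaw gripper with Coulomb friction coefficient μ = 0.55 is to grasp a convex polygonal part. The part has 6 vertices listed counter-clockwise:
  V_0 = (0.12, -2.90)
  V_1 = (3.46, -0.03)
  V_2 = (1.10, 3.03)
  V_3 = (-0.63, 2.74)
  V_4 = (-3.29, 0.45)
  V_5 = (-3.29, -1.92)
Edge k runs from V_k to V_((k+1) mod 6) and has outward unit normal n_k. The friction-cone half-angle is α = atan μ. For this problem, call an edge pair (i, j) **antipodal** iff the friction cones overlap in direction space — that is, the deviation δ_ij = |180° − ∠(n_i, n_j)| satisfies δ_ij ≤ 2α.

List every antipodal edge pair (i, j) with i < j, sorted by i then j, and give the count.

count = 7; pairs: (0,2), (0,3), (0,4), (1,4), (1,5), (2,5), (3,5)

α = atan 0.55 = 28.81°;  2α = 57.62°
n_0 = (+0.6517, -0.7585)
n_1 = (+0.7919, +0.6107)
n_2 = (-0.1653, +0.9862)
n_3 = (-0.6524, +0.7578)
n_4 = (-1.0000, -0.0000)
n_5 = (-0.2762, -0.9611)
  (0,1): δ = 93.03°  ·
  (0,2): δ = 31.16°  ✓
  (0,3): δ = 0.05°  ✓
  (0,4): δ = 49.33°  ✓
  (0,5): δ = 123.29°  ·
  (1,2): δ = 118.12°  ·
  (1,3): δ = 86.92°  ·
  (1,4): δ = 37.64°  ✓
  (1,5): δ = 36.32°  ✓
  (2,3): δ = 148.79°  ·
  (2,4): δ = 99.52°  ·
  (2,5): δ = 25.55°  ✓
  (3,4): δ = 130.73°  ·
  (3,5): δ = 56.76°  ✓
  (4,5): δ = 106.03°  ·
antipodal pairs: 7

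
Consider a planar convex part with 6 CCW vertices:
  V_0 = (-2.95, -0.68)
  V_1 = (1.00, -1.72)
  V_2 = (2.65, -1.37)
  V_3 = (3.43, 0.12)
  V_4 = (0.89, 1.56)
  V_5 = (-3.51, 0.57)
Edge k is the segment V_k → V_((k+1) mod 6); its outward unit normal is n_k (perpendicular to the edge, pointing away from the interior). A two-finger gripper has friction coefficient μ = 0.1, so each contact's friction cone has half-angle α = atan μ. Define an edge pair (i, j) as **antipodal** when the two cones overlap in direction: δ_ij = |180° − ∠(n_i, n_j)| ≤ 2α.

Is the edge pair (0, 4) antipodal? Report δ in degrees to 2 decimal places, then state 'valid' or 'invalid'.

δ = 27.43°, invalid

α = atan 0.1 = 5.71°;  2α = 11.42°
edge 0: e_0 = (+3.95, -1.04);  n_0 = (-0.2546, -0.9670)
edge 4: e_4 = (-4.40, -0.99);  n_4 = (-0.2195, +0.9756)
∠(n_0, n_4) = 152.57°
δ = |180° − 152.57°| = 27.43°
27.43° > 2α = 11.42°  →  invalid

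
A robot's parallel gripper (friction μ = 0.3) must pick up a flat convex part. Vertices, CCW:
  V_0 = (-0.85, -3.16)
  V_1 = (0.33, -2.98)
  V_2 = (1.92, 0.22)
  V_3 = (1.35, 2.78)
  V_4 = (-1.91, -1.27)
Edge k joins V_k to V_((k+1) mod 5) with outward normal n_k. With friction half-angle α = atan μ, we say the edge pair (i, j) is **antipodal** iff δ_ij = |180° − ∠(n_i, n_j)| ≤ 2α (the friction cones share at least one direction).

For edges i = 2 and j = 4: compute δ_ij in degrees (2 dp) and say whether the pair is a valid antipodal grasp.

α = atan 0.3 = 16.70°;  2α = 33.40°
edge 2: e_2 = (-0.57, +2.56);  n_2 = (+0.9761, +0.2173)
edge 4: e_4 = (+1.06, -1.89);  n_4 = (-0.8722, -0.4892)
∠(n_2, n_4) = 163.27°
δ = |180° − 163.27°| = 16.73°
16.73° ≤ 2α = 33.40°  →  valid

δ = 16.73°, valid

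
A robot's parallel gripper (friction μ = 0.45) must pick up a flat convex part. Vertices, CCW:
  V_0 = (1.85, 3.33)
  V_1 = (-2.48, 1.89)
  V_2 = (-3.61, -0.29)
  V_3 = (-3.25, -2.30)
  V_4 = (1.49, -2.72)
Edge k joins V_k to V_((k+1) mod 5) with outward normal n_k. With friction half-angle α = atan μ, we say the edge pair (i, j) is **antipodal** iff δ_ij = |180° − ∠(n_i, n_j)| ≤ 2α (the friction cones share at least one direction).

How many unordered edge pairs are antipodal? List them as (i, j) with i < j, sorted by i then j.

count = 3; pairs: (0,3), (1,4), (2,4)

α = atan 0.45 = 24.23°;  2α = 48.46°
n_0 = (-0.3156, +0.9489)
n_1 = (-0.8878, +0.4602)
n_2 = (-0.9843, -0.1763)
n_3 = (-0.0883, -0.9961)
n_4 = (+0.9982, -0.0594)
  (0,1): δ = 135.80°  ·
  (0,2): δ = 98.24°  ·
  (0,3): δ = 23.46°  ✓
  (0,4): δ = 68.20°  ·
  (1,2): δ = 142.45°  ·
  (1,3): δ = 67.66°  ·
  (1,4): δ = 23.99°  ✓
  (2,3): δ = 105.22°  ·
  (2,4): δ = 13.56°  ✓
  (3,4): δ = 88.34°  ·
antipodal pairs: 3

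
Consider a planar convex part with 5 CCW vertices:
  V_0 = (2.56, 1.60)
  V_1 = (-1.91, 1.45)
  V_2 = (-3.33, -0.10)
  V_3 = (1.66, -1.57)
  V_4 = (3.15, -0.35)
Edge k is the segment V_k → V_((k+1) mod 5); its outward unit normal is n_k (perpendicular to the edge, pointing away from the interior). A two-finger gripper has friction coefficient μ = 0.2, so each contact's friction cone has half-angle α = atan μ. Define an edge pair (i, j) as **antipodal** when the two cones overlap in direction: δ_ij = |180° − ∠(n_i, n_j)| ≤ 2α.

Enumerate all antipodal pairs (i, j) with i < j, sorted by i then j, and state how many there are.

α = atan 0.2 = 11.31°;  2α = 22.62°
n_0 = (-0.0335, +0.9994)
n_1 = (-0.7374, +0.6755)
n_2 = (-0.2826, -0.9592)
n_3 = (+0.6335, -0.7737)
n_4 = (+0.9571, +0.2896)
  (0,1): δ = 134.42°  ·
  (0,2): δ = 18.34°  ✓
  (0,3): δ = 37.39°  ·
  (0,4): δ = 104.91°  ·
  (1,2): δ = 63.92°  ·
  (1,3): δ = 8.20°  ✓
  (1,4): δ = 59.33°  ·
  (2,3): δ = 124.28°  ·
  (2,4): δ = 56.75°  ·
  (3,4): δ = 112.48°  ·
antipodal pairs: 2

count = 2; pairs: (0,2), (1,3)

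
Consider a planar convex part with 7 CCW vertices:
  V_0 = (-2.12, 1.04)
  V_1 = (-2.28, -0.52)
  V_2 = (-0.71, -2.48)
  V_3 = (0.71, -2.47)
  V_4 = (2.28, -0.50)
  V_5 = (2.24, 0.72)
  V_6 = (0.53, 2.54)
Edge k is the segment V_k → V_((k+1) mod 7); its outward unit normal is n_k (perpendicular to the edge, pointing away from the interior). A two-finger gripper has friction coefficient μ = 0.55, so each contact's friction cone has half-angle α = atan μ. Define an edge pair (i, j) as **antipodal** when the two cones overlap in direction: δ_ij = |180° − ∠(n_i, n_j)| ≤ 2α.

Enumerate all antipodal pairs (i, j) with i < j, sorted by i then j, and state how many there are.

count = 8; pairs: (0,3), (0,4), (0,5), (1,4), (1,5), (2,5), (2,6), (3,6)

α = atan 0.55 = 28.81°;  2α = 57.62°
n_0 = (-0.9948, +0.1020)
n_1 = (-0.7805, -0.6252)
n_2 = (+0.0070, -1.0000)
n_3 = (+0.7820, -0.6232)
n_4 = (+0.9995, +0.0328)
n_5 = (+0.7288, +0.6847)
n_6 = (-0.4926, +0.8703)
  (0,1): δ = 135.45°  ·
  (0,2): δ = 83.74°  ·
  (0,3): δ = 32.70°  ✓
  (0,4): δ = 7.73°  ✓
  (0,5): δ = 49.07°  ✓
  (0,6): δ = 125.37°  ·
  (1,2): δ = 128.29°  ·
  (1,3): δ = 77.25°  ·
  (1,4): δ = 36.82°  ✓
  (1,5): δ = 4.52°  ✓
  (1,6): δ = 80.82°  ·
  (2,3): δ = 128.96°  ·
  (2,4): δ = 88.53°  ·
  (2,5): δ = 47.19°  ✓
  (2,6): δ = 29.11°  ✓
  (3,4): δ = 139.57°  ·
  (3,5): δ = 98.23°  ·
  (3,6): δ = 21.94°  ✓
  (4,5): δ = 138.66°  ·
  (4,6): δ = 62.37°  ·
  (5,6): δ = 103.70°  ·
antipodal pairs: 8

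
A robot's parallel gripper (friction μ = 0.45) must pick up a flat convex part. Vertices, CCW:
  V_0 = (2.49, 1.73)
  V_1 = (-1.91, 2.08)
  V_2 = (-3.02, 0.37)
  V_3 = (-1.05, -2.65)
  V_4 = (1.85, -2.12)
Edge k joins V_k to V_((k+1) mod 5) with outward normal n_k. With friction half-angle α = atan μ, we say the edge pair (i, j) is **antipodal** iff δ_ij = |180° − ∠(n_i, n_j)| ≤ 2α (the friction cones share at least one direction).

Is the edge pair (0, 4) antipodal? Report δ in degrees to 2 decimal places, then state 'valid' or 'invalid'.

α = atan 0.45 = 24.23°;  2α = 48.46°
edge 0: e_0 = (-4.40, +0.35);  n_0 = (+0.0793, +0.9969)
edge 4: e_4 = (+0.64, +3.85);  n_4 = (+0.9865, -0.1640)
∠(n_0, n_4) = 94.89°
δ = |180° − 94.89°| = 85.11°
85.11° > 2α = 48.46°  →  invalid

δ = 85.11°, invalid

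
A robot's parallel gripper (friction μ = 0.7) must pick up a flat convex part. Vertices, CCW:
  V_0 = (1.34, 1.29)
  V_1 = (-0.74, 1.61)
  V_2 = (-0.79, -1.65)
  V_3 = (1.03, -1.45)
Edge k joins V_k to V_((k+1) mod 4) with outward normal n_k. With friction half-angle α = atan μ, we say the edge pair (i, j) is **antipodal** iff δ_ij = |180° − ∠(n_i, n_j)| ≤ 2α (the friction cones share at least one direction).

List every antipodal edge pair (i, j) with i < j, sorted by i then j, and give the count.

α = atan 0.7 = 34.99°;  2α = 69.98°
n_0 = (+0.1521, +0.9884)
n_1 = (-0.9999, +0.0153)
n_2 = (+0.1092, -0.9940)
n_3 = (+0.9937, -0.1124)
  (0,1): δ = 82.13°  ·
  (0,2): δ = 15.02°  ✓
  (0,3): δ = 92.29°  ·
  (1,2): δ = 82.85°  ·
  (1,3): δ = 5.58°  ✓
  (2,3): δ = 102.73°  ·
antipodal pairs: 2

count = 2; pairs: (0,2), (1,3)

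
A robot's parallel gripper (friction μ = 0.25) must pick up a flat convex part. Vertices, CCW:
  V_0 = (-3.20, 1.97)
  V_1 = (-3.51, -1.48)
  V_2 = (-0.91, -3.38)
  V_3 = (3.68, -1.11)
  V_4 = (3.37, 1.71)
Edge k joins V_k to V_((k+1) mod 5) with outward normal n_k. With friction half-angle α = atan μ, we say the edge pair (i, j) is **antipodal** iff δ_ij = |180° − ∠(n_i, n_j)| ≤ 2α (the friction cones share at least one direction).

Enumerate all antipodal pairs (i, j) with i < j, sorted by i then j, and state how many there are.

α = atan 0.25 = 14.04°;  2α = 28.07°
n_0 = (-0.9960, +0.0895)
n_1 = (-0.5900, -0.8074)
n_2 = (+0.4433, -0.8964)
n_3 = (+0.9940, +0.1093)
n_4 = (+0.0395, +0.9992)
  (0,1): δ = 121.02°  ·
  (0,2): δ = 58.55°  ·
  (0,3): δ = 11.41°  ✓
  (0,4): δ = 92.87°  ·
  (1,2): δ = 117.53°  ·
  (1,3): δ = 47.57°  ·
  (1,4): δ = 33.89°  ·
  (2,3): δ = 110.04°  ·
  (2,4): δ = 28.58°  ·
  (3,4): δ = 98.54°  ·
antipodal pairs: 1

count = 1; pairs: (0,3)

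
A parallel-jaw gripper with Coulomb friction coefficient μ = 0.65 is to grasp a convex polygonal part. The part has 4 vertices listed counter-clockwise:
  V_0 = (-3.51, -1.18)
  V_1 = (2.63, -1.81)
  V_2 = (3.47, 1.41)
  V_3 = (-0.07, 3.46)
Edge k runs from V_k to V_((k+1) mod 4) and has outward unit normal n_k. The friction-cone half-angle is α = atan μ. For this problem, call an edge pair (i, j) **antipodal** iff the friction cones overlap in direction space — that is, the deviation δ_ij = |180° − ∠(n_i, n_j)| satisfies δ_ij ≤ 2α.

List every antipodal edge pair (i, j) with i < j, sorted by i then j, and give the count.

α = atan 0.65 = 33.02°;  2α = 66.05°
n_0 = (-0.1021, -0.9948)
n_1 = (+0.9676, -0.2524)
n_2 = (+0.5011, +0.8654)
n_3 = (-0.8033, +0.5956)
  (0,1): δ = 98.76°  ·
  (0,2): δ = 24.22°  ✓
  (0,3): δ = 59.31°  ✓
  (1,2): δ = 105.45°  ·
  (1,3): δ = 21.93°  ✓
  (2,3): δ = 96.48°  ·
antipodal pairs: 3

count = 3; pairs: (0,2), (0,3), (1,3)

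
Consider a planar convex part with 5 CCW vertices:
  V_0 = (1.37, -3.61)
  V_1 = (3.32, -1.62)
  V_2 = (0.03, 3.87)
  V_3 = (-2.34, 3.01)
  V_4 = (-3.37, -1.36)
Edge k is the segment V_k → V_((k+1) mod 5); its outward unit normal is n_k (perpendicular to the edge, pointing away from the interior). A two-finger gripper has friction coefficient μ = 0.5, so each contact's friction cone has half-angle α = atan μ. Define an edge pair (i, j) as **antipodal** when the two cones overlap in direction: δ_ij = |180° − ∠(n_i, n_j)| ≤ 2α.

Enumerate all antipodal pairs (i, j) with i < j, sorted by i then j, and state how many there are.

count = 5; pairs: (0,2), (0,3), (1,3), (1,4), (2,4)

α = atan 0.5 = 26.57°;  2α = 53.13°
n_0 = (+0.7142, -0.6999)
n_1 = (+0.8578, +0.5140)
n_2 = (-0.3411, +0.9400)
n_3 = (-0.9733, +0.2294)
n_4 = (-0.4288, -0.9034)
  (0,1): δ = 104.65°  ·
  (0,2): δ = 25.64°  ✓
  (0,3): δ = 31.16°  ✓
  (0,4): δ = 109.03°  ·
  (1,2): δ = 100.99°  ·
  (1,3): δ = 44.20°  ✓
  (1,4): δ = 33.67°  ✓
  (2,3): δ = 123.21°  ·
  (2,4): δ = 45.34°  ✓
  (3,4): δ = 102.13°  ·
antipodal pairs: 5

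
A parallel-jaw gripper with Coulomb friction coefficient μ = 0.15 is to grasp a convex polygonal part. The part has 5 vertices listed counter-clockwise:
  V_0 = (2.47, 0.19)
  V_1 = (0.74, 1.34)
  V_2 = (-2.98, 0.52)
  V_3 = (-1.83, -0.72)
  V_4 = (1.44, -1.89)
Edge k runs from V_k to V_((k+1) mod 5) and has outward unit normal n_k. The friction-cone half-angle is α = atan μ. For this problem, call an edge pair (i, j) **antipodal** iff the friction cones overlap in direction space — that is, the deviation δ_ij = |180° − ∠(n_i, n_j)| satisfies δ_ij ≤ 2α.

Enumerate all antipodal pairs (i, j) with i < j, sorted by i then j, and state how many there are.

α = atan 0.15 = 8.53°;  2α = 17.06°
n_0 = (+0.5536, +0.8328)
n_1 = (-0.2153, +0.9766)
n_2 = (-0.7332, -0.6800)
n_3 = (-0.3369, -0.9415)
n_4 = (+0.8961, -0.4438)
  (0,1): δ = 133.96°  ·
  (0,2): δ = 13.54°  ✓
  (0,3): δ = 13.93°  ✓
  (0,4): δ = 97.27°  ·
  (1,2): δ = 59.59°  ·
  (1,3): δ = 32.12°  ·
  (1,4): δ = 51.22°  ·
  (2,3): δ = 152.53°  ·
  (2,4): δ = 69.19°  ·
  (3,4): δ = 96.66°  ·
antipodal pairs: 2

count = 2; pairs: (0,2), (0,3)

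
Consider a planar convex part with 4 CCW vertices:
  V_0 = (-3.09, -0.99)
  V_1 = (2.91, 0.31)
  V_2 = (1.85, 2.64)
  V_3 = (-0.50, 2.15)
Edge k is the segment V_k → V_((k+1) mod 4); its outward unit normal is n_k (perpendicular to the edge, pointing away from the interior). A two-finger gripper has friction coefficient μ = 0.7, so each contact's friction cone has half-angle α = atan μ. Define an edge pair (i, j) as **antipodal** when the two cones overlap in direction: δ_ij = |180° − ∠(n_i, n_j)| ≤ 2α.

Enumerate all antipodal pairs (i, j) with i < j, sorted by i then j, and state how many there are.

count = 3; pairs: (0,2), (0,3), (1,3)

α = atan 0.7 = 34.99°;  2α = 69.98°
n_0 = (+0.2118, -0.9773)
n_1 = (+0.9102, +0.4141)
n_2 = (-0.2041, +0.9789)
n_3 = (-0.7714, +0.6363)
  (0,1): δ = 77.76°  ·
  (0,2): δ = 0.45°  ✓
  (0,3): δ = 38.26°  ✓
  (1,2): δ = 102.68°  ·
  (1,3): δ = 63.98°  ✓
  (2,3): δ = 141.30°  ·
antipodal pairs: 3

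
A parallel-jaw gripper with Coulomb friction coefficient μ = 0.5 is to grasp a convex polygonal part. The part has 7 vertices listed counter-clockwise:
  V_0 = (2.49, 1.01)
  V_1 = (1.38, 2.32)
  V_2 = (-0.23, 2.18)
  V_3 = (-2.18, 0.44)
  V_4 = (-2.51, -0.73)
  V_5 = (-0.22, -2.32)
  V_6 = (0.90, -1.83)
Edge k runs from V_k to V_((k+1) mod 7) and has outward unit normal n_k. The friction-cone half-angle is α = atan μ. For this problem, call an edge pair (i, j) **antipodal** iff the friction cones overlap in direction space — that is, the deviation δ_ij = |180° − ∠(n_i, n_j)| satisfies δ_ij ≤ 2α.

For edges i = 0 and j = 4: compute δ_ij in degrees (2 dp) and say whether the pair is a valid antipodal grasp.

δ = 14.95°, valid

α = atan 0.5 = 26.57°;  2α = 53.13°
edge 0: e_0 = (-1.11, +1.31);  n_0 = (+0.7629, +0.6465)
edge 4: e_4 = (+2.29, -1.59);  n_4 = (-0.5703, -0.8214)
∠(n_0, n_4) = 165.05°
δ = |180° − 165.05°| = 14.95°
14.95° ≤ 2α = 53.13°  →  valid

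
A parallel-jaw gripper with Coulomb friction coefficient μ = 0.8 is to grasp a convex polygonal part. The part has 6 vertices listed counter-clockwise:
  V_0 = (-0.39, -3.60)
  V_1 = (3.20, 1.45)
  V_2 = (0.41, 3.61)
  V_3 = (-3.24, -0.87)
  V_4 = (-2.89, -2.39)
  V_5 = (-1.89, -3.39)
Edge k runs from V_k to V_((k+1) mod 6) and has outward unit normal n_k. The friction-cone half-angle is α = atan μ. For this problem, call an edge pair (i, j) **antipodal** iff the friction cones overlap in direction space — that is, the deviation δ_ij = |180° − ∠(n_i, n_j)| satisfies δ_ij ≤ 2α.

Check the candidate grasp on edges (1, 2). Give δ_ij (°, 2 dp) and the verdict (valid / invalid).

α = atan 0.8 = 38.66°;  2α = 77.32°
edge 1: e_1 = (-2.79, +2.16);  n_1 = (+0.6122, +0.7907)
edge 2: e_2 = (-3.65, -4.48);  n_2 = (-0.7753, +0.6316)
∠(n_1, n_2) = 88.58°
δ = |180° − 88.58°| = 91.42°
91.42° > 2α = 77.32°  →  invalid

δ = 91.42°, invalid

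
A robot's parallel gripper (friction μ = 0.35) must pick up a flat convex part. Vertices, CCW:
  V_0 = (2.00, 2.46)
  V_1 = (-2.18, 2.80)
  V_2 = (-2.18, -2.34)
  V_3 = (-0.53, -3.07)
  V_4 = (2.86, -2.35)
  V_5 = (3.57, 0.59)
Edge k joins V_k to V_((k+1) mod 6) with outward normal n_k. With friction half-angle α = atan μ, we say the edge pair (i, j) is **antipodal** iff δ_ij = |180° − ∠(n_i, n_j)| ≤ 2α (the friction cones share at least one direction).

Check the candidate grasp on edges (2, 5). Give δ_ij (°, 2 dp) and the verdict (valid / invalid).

δ = 26.12°, valid

α = atan 0.35 = 19.29°;  2α = 38.58°
edge 2: e_2 = (+1.65, -0.73);  n_2 = (-0.4046, -0.9145)
edge 5: e_5 = (-1.57, +1.87);  n_5 = (+0.7659, +0.6430)
∠(n_2, n_5) = 153.88°
δ = |180° − 153.88°| = 26.12°
26.12° ≤ 2α = 38.58°  →  valid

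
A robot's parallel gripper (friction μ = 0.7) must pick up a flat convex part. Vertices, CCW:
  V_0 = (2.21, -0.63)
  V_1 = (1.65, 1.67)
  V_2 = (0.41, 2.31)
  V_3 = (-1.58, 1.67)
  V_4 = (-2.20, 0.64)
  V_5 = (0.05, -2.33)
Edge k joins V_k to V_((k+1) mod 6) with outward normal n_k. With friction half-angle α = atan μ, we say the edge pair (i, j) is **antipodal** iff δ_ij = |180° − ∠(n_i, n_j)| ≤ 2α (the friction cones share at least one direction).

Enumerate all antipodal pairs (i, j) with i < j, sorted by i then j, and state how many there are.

count = 6; pairs: (0,3), (0,4), (1,4), (1,5), (2,5), (3,5)

α = atan 0.7 = 34.99°;  2α = 69.98°
n_0 = (+0.9716, +0.2366)
n_1 = (+0.4586, +0.8886)
n_2 = (-0.3062, +0.9520)
n_3 = (-0.8568, +0.5157)
n_4 = (-0.7971, -0.6039)
n_5 = (+0.6185, -0.7858)
  (0,1): δ = 130.98°  ·
  (0,2): δ = 85.86°  ·
  (0,3): δ = 44.73°  ✓
  (0,4): δ = 23.46°  ✓
  (0,5): δ = 114.52°  ·
  (1,2): δ = 134.87°  ·
  (1,3): δ = 93.75°  ·
  (1,4): δ = 25.55°  ✓
  (1,5): δ = 65.50°  ✓
  (2,3): δ = 138.87°  ·
  (2,4): δ = 70.68°  ·
  (2,5): δ = 20.38°  ✓
  (3,4): δ = 111.81°  ·
  (3,5): δ = 20.75°  ✓
  (4,5): δ = 88.94°  ·
antipodal pairs: 6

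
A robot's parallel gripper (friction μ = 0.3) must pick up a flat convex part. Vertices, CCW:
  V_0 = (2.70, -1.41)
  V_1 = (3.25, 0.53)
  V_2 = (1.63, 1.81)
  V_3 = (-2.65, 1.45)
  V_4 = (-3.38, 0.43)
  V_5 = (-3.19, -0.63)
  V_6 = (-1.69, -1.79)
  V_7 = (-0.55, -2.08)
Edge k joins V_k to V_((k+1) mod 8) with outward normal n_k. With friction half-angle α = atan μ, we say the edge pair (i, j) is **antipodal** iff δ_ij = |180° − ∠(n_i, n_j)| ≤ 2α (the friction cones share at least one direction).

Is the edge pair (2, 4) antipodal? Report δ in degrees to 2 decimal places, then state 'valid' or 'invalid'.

α = atan 0.3 = 16.70°;  2α = 33.40°
edge 2: e_2 = (-4.28, -0.36);  n_2 = (-0.0838, +0.9965)
edge 4: e_4 = (+0.19, -1.06);  n_4 = (-0.9843, -0.1764)
∠(n_2, n_4) = 95.35°
δ = |180° − 95.35°| = 84.65°
84.65° > 2α = 33.40°  →  invalid

δ = 84.65°, invalid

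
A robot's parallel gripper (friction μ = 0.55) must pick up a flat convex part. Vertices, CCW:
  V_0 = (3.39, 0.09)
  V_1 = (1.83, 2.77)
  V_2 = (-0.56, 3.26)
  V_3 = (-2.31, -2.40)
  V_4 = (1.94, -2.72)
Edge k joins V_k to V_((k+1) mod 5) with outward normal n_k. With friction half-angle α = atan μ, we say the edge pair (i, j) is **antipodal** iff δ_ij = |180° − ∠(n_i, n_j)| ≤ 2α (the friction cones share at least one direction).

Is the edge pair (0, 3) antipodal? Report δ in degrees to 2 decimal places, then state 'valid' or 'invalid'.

δ = 55.49°, valid

α = atan 0.55 = 28.81°;  2α = 57.62°
edge 0: e_0 = (-1.56, +2.68);  n_0 = (+0.8642, +0.5031)
edge 3: e_3 = (+4.25, -0.32);  n_3 = (-0.0751, -0.9972)
∠(n_0, n_3) = 124.51°
δ = |180° − 124.51°| = 55.49°
55.49° ≤ 2α = 57.62°  →  valid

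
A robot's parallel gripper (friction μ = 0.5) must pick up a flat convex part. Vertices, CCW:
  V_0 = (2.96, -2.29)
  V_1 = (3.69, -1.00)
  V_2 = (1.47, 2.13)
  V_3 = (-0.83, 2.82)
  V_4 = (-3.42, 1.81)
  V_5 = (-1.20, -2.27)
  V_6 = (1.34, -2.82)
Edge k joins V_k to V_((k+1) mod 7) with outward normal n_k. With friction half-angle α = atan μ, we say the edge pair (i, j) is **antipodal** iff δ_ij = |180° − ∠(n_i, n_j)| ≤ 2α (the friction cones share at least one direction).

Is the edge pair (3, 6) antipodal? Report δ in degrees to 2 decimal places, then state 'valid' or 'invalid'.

α = atan 0.5 = 26.57°;  2α = 53.13°
edge 3: e_3 = (-2.59, -1.01);  n_3 = (-0.3633, +0.9317)
edge 6: e_6 = (+1.62, +0.53);  n_6 = (+0.3109, -0.9504)
∠(n_3, n_6) = 176.81°
δ = |180° − 176.81°| = 3.19°
3.19° ≤ 2α = 53.13°  →  valid

δ = 3.19°, valid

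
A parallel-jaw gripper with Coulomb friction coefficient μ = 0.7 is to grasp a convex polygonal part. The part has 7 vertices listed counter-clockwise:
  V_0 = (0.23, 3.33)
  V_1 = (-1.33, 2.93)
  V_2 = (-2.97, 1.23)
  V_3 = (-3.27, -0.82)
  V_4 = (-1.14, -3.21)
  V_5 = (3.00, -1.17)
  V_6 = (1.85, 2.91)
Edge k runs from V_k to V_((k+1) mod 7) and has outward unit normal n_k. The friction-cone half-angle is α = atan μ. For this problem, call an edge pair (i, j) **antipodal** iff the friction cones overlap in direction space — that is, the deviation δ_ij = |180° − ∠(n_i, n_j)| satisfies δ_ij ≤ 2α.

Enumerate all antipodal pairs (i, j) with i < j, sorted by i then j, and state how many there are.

count = 9; pairs: (0,3), (0,4), (1,4), (1,5), (2,4), (2,5), (3,5), (3,6), (4,6)

α = atan 0.7 = 34.99°;  2α = 69.98°
n_0 = (-0.2484, +0.9687)
n_1 = (-0.7197, +0.6943)
n_2 = (-0.9895, +0.1448)
n_3 = (-0.7465, -0.6653)
n_4 = (+0.4420, -0.8970)
n_5 = (+0.9625, +0.2713)
n_6 = (+0.2510, +0.9680)
  (0,1): δ = 148.35°  ·
  (0,2): δ = 112.71°  ·
  (0,3): δ = 62.67°  ✓
  (0,4): δ = 11.85°  ✓
  (0,5): δ = 91.36°  ·
  (0,6): δ = 151.08°  ·
  (1,2): δ = 144.35°  ·
  (1,3): δ = 94.32°  ·
  (1,4): δ = 19.80°  ✓
  (1,5): δ = 59.71°  ✓
  (1,6): δ = 119.44°  ·
  (2,3): δ = 129.97°  ·
  (2,4): δ = 55.44°  ✓
  (2,5): δ = 24.07°  ✓
  (2,6): δ = 83.79°  ·
  (3,4): δ = 105.48°  ·
  (3,5): δ = 25.97°  ✓
  (3,6): δ = 33.76°  ✓
  (4,5): δ = 100.49°  ·
  (4,6): δ = 40.77°  ✓
  (5,6): δ = 120.28°  ·
antipodal pairs: 9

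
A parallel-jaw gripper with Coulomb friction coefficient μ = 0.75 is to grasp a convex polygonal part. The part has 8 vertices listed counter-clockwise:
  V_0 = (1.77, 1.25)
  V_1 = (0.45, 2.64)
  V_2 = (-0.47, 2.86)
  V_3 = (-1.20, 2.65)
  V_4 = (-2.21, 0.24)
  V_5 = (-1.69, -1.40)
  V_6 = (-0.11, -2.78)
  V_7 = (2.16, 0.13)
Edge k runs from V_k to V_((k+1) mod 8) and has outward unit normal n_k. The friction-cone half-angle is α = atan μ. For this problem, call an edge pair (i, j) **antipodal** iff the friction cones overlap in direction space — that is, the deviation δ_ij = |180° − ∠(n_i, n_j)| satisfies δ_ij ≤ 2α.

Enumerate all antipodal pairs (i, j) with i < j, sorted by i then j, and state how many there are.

α = atan 0.75 = 36.87°;  2α = 73.74°
n_0 = (+0.7251, +0.6886)
n_1 = (+0.2326, +0.9726)
n_2 = (-0.2765, +0.9610)
n_3 = (-0.9223, +0.3865)
n_4 = (-0.9532, -0.3022)
n_5 = (-0.6578, -0.7532)
n_6 = (+0.7885, -0.6151)
n_7 = (+0.9444, +0.3288)
  (0,1): δ = 146.97°  ·
  (0,2): δ = 117.47°  ·
  (0,3): δ = 66.26°  ✓
  (0,4): δ = 25.93°  ✓
  (0,5): δ = 5.35°  ✓
  (0,6): δ = 98.52°  ·
  (0,7): δ = 155.68°  ·
  (1,2): δ = 150.50°  ·
  (1,3): δ = 99.29°  ·
  (1,4): δ = 58.96°  ✓
  (1,5): δ = 27.69°  ✓
  (1,6): δ = 65.49°  ✓
  (1,7): δ = 122.65°  ·
  (2,3): δ = 128.79°  ·
  (2,4): δ = 88.46°  ·
  (2,5): δ = 57.18°  ✓
  (2,6): δ = 35.99°  ✓
  (2,7): δ = 93.15°  ·
  (3,4): δ = 139.67°  ·
  (3,5): δ = 108.40°  ·
  (3,6): δ = 15.22°  ✓
  (3,7): δ = 41.94°  ✓
  (4,5): δ = 148.73°  ·
  (4,6): δ = 55.55°  ✓
  (4,7): δ = 1.61°  ✓
  (5,6): δ = 86.82°  ·
  (5,7): δ = 29.67°  ✓
  (6,7): δ = 122.84°  ·
antipodal pairs: 13

count = 13; pairs: (0,3), (0,4), (0,5), (1,4), (1,5), (1,6), (2,5), (2,6), (3,6), (3,7), (4,6), (4,7), (5,7)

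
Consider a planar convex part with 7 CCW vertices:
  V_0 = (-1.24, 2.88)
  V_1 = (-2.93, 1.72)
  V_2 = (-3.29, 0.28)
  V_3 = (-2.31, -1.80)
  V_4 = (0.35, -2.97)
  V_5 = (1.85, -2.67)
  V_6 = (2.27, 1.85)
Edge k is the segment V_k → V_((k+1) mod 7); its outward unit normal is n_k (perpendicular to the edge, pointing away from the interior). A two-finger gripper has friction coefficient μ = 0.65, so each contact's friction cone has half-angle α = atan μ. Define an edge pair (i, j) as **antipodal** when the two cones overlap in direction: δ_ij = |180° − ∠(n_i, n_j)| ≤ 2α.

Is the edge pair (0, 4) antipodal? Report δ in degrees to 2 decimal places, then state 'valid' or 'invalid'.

δ = 23.16°, valid

α = atan 0.65 = 33.02°;  2α = 66.05°
edge 0: e_0 = (-1.69, -1.16);  n_0 = (-0.5659, +0.8245)
edge 4: e_4 = (+1.50, +0.30);  n_4 = (+0.1961, -0.9806)
∠(n_0, n_4) = 156.84°
δ = |180° − 156.84°| = 23.16°
23.16° ≤ 2α = 66.05°  →  valid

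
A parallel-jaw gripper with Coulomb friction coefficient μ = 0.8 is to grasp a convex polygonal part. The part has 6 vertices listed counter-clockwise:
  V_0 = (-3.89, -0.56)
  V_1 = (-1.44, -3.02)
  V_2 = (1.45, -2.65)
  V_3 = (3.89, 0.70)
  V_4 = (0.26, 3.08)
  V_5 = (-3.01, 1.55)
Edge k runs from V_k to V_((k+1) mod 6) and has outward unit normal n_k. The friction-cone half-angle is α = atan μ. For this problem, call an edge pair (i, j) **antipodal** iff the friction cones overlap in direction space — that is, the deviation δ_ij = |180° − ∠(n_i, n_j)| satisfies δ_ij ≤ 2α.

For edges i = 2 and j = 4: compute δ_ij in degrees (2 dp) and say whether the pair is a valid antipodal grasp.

δ = 28.86°, valid

α = atan 0.8 = 38.66°;  2α = 77.32°
edge 2: e_2 = (+2.44, +3.35);  n_2 = (+0.8083, -0.5887)
edge 4: e_4 = (-3.27, -1.53);  n_4 = (-0.4238, +0.9058)
∠(n_2, n_4) = 151.14°
δ = |180° − 151.14°| = 28.86°
28.86° ≤ 2α = 77.32°  →  valid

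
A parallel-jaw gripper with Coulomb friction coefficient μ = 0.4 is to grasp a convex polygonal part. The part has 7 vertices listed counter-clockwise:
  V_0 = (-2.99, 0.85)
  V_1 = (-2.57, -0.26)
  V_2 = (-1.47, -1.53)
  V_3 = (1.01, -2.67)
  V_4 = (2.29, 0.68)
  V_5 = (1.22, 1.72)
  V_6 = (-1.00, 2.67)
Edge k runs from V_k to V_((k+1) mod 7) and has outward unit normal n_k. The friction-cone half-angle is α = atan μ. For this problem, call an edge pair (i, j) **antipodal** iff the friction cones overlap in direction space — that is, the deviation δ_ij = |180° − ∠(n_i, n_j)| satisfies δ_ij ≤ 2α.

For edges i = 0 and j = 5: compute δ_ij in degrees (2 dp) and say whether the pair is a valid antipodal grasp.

δ = 46.11°, invalid

α = atan 0.4 = 21.80°;  2α = 43.60°
edge 0: e_0 = (+0.42, -1.11);  n_0 = (-0.9353, -0.3539)
edge 5: e_5 = (-2.22, +0.95);  n_5 = (+0.3934, +0.9194)
∠(n_0, n_5) = 133.89°
δ = |180° − 133.89°| = 46.11°
46.11° > 2α = 43.60°  →  invalid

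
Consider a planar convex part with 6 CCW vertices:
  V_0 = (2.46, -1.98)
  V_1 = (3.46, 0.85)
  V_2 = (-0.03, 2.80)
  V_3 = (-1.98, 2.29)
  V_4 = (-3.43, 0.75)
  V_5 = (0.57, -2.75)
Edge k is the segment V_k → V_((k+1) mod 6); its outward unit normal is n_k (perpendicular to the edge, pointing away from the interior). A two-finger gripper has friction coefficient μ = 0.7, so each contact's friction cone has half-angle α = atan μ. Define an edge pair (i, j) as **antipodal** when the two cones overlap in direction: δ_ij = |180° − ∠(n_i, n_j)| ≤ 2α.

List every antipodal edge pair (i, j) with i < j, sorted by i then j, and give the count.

count = 8; pairs: (0,2), (0,3), (0,4), (1,4), (1,5), (2,4), (2,5), (3,5)

α = atan 0.7 = 34.99°;  2α = 69.98°
n_0 = (+0.9429, -0.3332)
n_1 = (+0.4878, +0.8730)
n_2 = (-0.2530, +0.9675)
n_3 = (-0.7281, +0.6855)
n_4 = (-0.6585, -0.7526)
n_5 = (+0.3773, -0.9261)
  (0,1): δ = 99.73°  ·
  (0,2): δ = 55.88°  ✓
  (0,3): δ = 23.81°  ✓
  (0,4): δ = 68.28°  ✓
  (0,5): δ = 131.63°  ·
  (1,2): δ = 136.15°  ·
  (1,3): δ = 104.08°  ·
  (1,4): δ = 11.99°  ✓
  (1,5): δ = 51.36°  ✓
  (2,3): δ = 147.93°  ·
  (2,4): δ = 55.84°  ✓
  (2,5): δ = 7.51°  ✓
  (3,4): δ = 87.91°  ·
  (3,5): δ = 24.56°  ✓
  (4,5): δ = 116.65°  ·
antipodal pairs: 8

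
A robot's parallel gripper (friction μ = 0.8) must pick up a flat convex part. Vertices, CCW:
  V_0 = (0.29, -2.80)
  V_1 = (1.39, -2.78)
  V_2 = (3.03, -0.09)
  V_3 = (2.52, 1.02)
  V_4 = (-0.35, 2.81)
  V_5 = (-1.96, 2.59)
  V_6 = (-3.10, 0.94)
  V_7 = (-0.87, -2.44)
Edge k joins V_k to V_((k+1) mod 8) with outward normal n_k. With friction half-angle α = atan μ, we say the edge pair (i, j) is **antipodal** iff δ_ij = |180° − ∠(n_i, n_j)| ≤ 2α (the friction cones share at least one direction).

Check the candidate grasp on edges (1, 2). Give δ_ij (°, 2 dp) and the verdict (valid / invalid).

α = atan 0.8 = 38.66°;  2α = 77.32°
edge 1: e_1 = (+1.64, +2.69);  n_1 = (+0.8538, -0.5206)
edge 2: e_2 = (-0.51, +1.11);  n_2 = (+0.9087, +0.4175)
∠(n_1, n_2) = 56.05°
δ = |180° − 56.05°| = 123.95°
123.95° > 2α = 77.32°  →  invalid

δ = 123.95°, invalid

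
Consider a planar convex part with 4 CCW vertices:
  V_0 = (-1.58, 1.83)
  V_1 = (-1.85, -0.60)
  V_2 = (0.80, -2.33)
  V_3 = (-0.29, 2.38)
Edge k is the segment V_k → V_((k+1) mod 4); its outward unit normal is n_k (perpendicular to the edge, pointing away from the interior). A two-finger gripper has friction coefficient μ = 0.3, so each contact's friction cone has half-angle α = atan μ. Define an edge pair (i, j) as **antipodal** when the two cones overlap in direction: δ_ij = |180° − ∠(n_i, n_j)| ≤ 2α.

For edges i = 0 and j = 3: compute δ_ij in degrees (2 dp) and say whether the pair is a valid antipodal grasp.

α = atan 0.3 = 16.70°;  2α = 33.40°
edge 0: e_0 = (-0.27, -2.43);  n_0 = (-0.9939, +0.1104)
edge 3: e_3 = (-1.29, -0.55);  n_3 = (-0.3922, +0.9199)
∠(n_0, n_3) = 60.57°
δ = |180° − 60.57°| = 119.43°
119.43° > 2α = 33.40°  →  invalid

δ = 119.43°, invalid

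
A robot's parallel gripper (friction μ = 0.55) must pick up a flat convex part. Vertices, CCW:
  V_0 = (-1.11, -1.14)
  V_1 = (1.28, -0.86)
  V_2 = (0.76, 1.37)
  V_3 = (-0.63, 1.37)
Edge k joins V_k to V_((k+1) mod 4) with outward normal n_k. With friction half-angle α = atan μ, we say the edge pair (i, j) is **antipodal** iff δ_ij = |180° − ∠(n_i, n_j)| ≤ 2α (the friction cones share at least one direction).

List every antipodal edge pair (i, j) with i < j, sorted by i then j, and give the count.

count = 2; pairs: (0,2), (1,3)

α = atan 0.55 = 28.81°;  2α = 57.62°
n_0 = (+0.1164, -0.9932)
n_1 = (+0.9739, +0.2271)
n_2 = (+0.0000, +1.0000)
n_3 = (-0.9822, +0.1878)
  (0,1): δ = 83.56°  ·
  (0,2): δ = 6.68°  ✓
  (0,3): δ = 72.49°  ·
  (1,2): δ = 103.13°  ·
  (1,3): δ = 23.95°  ✓
  (2,3): δ = 100.83°  ·
antipodal pairs: 2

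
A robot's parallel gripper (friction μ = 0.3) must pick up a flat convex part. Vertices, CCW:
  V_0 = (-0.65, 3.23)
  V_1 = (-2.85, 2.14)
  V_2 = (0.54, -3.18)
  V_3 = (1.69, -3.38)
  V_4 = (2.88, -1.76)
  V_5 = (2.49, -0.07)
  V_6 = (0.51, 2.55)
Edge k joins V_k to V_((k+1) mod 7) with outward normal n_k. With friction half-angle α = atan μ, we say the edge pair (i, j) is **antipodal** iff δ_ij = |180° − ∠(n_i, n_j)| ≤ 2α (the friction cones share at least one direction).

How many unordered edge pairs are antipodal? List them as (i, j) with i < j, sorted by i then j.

α = atan 0.3 = 16.70°;  2α = 33.40°
n_0 = (-0.4440, +0.8961)
n_1 = (-0.8433, -0.5374)
n_2 = (-0.1713, -0.9852)
n_3 = (+0.8059, -0.5920)
n_4 = (+0.9744, +0.2249)
n_5 = (+0.7978, +0.6029)
n_6 = (+0.5057, +0.8627)
  (0,1): δ = 83.85°  ·
  (0,2): δ = 36.22°  ·
  (0,3): δ = 27.34°  ✓
  (0,4): δ = 76.64°  ·
  (0,5): δ = 100.72°  ·
  (0,6): δ = 123.26°  ·
  (1,2): δ = 132.37°  ·
  (1,3): δ = 68.81°  ·
  (1,4): δ = 19.51°  ✓
  (1,5): δ = 4.57°  ✓
  (1,6): δ = 27.11°  ✓
  (2,3): δ = 116.43°  ·
  (2,4): δ = 67.14°  ·
  (2,5): δ = 43.05°  ·
  (2,6): δ = 20.51°  ✓
  (3,4): δ = 130.71°  ·
  (3,5): δ = 106.62°  ·
  (3,6): δ = 84.08°  ·
  (4,5): δ = 155.92°  ·
  (4,6): δ = 133.37°  ·
  (5,6): δ = 157.46°  ·
antipodal pairs: 5

count = 5; pairs: (0,3), (1,4), (1,5), (1,6), (2,6)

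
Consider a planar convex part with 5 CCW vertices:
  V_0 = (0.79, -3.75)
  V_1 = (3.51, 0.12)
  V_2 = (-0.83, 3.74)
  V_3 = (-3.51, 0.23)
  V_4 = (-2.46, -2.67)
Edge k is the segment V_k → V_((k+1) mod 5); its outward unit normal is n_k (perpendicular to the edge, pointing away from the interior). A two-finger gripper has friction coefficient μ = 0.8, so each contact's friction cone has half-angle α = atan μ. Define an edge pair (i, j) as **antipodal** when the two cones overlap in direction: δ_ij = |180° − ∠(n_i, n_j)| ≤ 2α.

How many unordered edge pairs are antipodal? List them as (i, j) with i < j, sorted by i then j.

count = 5; pairs: (0,2), (0,3), (1,3), (1,4), (2,4)

α = atan 0.8 = 38.66°;  2α = 77.32°
n_0 = (+0.8181, -0.5750)
n_1 = (+0.6405, +0.7679)
n_2 = (-0.7948, +0.6069)
n_3 = (-0.9403, -0.3404)
n_4 = (-0.3154, -0.9490)
  (0,1): δ = 94.73°  ·
  (0,2): δ = 2.26°  ✓
  (0,3): δ = 55.00°  ✓
  (0,4): δ = 106.72°  ·
  (1,2): δ = 87.53°  ·
  (1,3): δ = 30.26°  ✓
  (1,4): δ = 21.45°  ✓
  (2,3): δ = 122.73°  ·
  (2,4): δ = 71.02°  ✓
  (3,4): δ = 128.29°  ·
antipodal pairs: 5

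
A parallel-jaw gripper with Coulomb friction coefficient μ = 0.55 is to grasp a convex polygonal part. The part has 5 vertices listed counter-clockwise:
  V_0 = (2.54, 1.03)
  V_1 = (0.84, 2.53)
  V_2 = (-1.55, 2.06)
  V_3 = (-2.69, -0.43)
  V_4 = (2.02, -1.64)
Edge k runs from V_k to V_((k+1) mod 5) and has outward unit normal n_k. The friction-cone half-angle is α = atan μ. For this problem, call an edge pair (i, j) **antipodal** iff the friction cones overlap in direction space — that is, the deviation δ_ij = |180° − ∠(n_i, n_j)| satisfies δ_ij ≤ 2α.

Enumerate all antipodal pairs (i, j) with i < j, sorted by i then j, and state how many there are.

count = 3; pairs: (0,3), (1,3), (2,4)

α = atan 0.55 = 28.81°;  2α = 57.62°
n_0 = (+0.6616, +0.7498)
n_1 = (-0.1930, +0.9812)
n_2 = (-0.9092, +0.4163)
n_3 = (-0.2488, -0.9685)
n_4 = (+0.9816, -0.1912)
  (0,1): δ = 127.45°  ·
  (0,2): δ = 73.18°  ·
  (0,3): δ = 27.02°  ✓
  (0,4): δ = 120.40°  ·
  (1,2): δ = 125.73°  ·
  (1,3): δ = 25.53°  ✓
  (1,4): δ = 67.85°  ·
  (2,3): δ = 79.81°  ·
  (2,4): δ = 13.58°  ✓
  (3,4): δ = 86.61°  ·
antipodal pairs: 3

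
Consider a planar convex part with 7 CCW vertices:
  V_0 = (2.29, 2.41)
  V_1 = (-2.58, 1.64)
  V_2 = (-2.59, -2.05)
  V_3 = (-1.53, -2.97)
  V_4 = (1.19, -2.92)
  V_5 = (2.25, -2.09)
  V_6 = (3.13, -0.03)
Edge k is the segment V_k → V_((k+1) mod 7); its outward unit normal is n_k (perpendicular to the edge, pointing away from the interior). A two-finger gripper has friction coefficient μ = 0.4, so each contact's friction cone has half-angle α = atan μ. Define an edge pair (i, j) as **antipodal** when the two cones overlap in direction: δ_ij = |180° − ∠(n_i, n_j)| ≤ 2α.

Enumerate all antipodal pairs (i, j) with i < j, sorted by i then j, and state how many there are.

count = 5; pairs: (0,3), (0,4), (1,5), (1,6), (2,6)

α = atan 0.4 = 21.80°;  2α = 43.60°
n_0 = (-0.1562, +0.9877)
n_1 = (-1.0000, +0.0027)
n_2 = (-0.6555, -0.7552)
n_3 = (+0.0184, -0.9998)
n_4 = (+0.6165, -0.7873)
n_5 = (+0.9196, -0.3928)
n_6 = (+0.9455, +0.3255)
  (0,1): δ = 99.14°  ·
  (0,2): δ = 49.94°  ·
  (0,3): δ = 7.93°  ✓
  (0,4): δ = 29.08°  ✓
  (0,5): δ = 57.88°  ·
  (0,6): δ = 100.01°  ·
  (1,2): δ = 130.80°  ·
  (1,3): δ = 88.79°  ·
  (1,4): δ = 51.78°  ·
  (1,5): δ = 22.98°  ✓
  (1,6): δ = 19.15°  ✓
  (2,3): δ = 137.99°  ·
  (2,4): δ = 100.98°  ·
  (2,5): δ = 72.18°  ·
  (2,6): δ = 30.05°  ✓
  (3,4): δ = 142.99°  ·
  (3,5): δ = 114.18°  ·
  (3,6): δ = 72.06°  ·
  (4,5): δ = 151.19°  ·
  (4,6): δ = 109.06°  ·
  (5,6): δ = 137.87°  ·
antipodal pairs: 5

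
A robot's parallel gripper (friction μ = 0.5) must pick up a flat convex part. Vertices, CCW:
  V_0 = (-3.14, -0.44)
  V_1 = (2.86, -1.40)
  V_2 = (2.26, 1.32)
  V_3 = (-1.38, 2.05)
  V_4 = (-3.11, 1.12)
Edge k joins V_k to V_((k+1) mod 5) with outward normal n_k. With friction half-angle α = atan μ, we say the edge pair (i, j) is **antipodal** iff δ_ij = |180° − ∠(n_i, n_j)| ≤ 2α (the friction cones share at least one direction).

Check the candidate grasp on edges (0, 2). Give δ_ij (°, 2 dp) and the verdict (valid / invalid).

α = atan 0.5 = 26.57°;  2α = 53.13°
edge 0: e_0 = (+6.00, -0.96);  n_0 = (-0.1580, -0.9874)
edge 2: e_2 = (-3.64, +0.73);  n_2 = (+0.1966, +0.9805)
∠(n_0, n_2) = 177.75°
δ = |180° − 177.75°| = 2.25°
2.25° ≤ 2α = 53.13°  →  valid

δ = 2.25°, valid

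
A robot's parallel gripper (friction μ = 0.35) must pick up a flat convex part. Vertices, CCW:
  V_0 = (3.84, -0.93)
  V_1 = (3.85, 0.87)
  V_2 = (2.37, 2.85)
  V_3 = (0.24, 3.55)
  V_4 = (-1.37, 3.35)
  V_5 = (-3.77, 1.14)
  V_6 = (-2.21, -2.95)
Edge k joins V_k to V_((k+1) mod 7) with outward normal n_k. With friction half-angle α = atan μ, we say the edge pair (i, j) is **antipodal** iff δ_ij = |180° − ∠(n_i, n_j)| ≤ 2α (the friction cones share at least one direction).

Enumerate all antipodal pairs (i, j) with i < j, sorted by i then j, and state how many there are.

count = 5; pairs: (0,5), (1,5), (2,6), (3,6), (4,6)

α = atan 0.35 = 19.29°;  2α = 38.58°
n_0 = (+1.0000, -0.0056)
n_1 = (+0.8010, +0.5987)
n_2 = (+0.3122, +0.9500)
n_3 = (-0.1233, +0.9924)
n_4 = (-0.6774, +0.7356)
n_5 = (-0.9343, -0.3564)
n_6 = (+0.3167, -0.9485)
  (0,1): δ = 142.90°  ·
  (0,2): δ = 107.87°  ·
  (0,3): δ = 82.60°  ·
  (0,4): δ = 47.04°  ·
  (0,5): δ = 21.20°  ✓
  (0,6): δ = 108.78°  ·
  (1,2): δ = 144.97°  ·
  (1,3): δ = 119.70°  ·
  (1,4): δ = 84.14°  ·
  (1,5): δ = 15.90°  ✓
  (1,6): δ = 71.69°  ·
  (2,3): δ = 154.73°  ·
  (2,4): δ = 119.17°  ·
  (2,5): δ = 50.93°  ·
  (2,6): δ = 36.66°  ✓
  (3,4): δ = 144.44°  ·
  (3,5): δ = 76.20°  ·
  (3,6): δ = 11.38°  ✓
  (4,5): δ = 111.76°  ·
  (4,6): δ = 24.18°  ✓
  (5,6): δ = 92.41°  ·
antipodal pairs: 5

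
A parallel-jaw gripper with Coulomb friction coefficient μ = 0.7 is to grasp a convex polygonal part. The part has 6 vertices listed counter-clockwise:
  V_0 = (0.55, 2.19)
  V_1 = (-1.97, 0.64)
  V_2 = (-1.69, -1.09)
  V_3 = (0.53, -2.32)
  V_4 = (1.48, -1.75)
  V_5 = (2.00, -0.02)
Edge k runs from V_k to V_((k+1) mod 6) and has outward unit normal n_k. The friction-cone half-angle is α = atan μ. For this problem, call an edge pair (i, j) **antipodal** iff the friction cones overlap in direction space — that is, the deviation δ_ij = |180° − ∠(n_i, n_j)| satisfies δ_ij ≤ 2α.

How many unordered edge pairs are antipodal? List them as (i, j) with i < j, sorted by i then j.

α = atan 0.7 = 34.99°;  2α = 69.98°
n_0 = (-0.5239, +0.8518)
n_1 = (-0.9872, -0.1598)
n_2 = (-0.4846, -0.8747)
n_3 = (+0.5145, -0.8575)
n_4 = (+0.9577, -0.2879)
n_5 = (+0.8361, +0.5486)
  (0,1): δ = 112.40°  ·
  (0,2): δ = 60.58°  ✓
  (0,3): δ = 0.63°  ✓
  (0,4): δ = 41.68°  ✓
  (0,5): δ = 91.67°  ·
  (1,2): δ = 128.18°  ·
  (1,3): δ = 68.23°  ✓
  (1,4): δ = 25.92°  ✓
  (1,5): δ = 24.08°  ✓
  (2,3): δ = 120.05°  ·
  (2,4): δ = 77.74°  ·
  (2,5): δ = 27.74°  ✓
  (3,4): δ = 137.69°  ·
  (3,5): δ = 87.69°  ·
  (4,5): δ = 130.00°  ·
antipodal pairs: 7

count = 7; pairs: (0,2), (0,3), (0,4), (1,3), (1,4), (1,5), (2,5)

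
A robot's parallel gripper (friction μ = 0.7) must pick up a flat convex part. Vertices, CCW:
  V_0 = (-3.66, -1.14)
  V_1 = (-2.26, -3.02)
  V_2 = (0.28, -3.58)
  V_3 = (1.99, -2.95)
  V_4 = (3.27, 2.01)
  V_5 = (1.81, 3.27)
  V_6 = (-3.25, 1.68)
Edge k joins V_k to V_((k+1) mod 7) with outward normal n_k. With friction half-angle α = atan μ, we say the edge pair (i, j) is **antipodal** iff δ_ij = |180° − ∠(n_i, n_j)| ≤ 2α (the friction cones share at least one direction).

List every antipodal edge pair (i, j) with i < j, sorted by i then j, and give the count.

count = 10; pairs: (0,3), (0,4), (1,4), (1,5), (2,4), (2,5), (2,6), (3,5), (3,6), (4,6)

α = atan 0.7 = 34.99°;  2α = 69.98°
n_0 = (-0.8020, -0.5973)
n_1 = (-0.2153, -0.9765)
n_2 = (+0.3457, -0.9383)
n_3 = (+0.9683, -0.2499)
n_4 = (+0.6533, +0.7571)
n_5 = (-0.2998, +0.9540)
n_6 = (-0.9896, +0.1439)
  (0,1): δ = 139.11°  ·
  (0,2): δ = 106.45°  ·
  (0,3): δ = 51.14°  ✓
  (0,4): δ = 12.53°  ✓
  (0,5): δ = 70.77°  ·
  (0,6): δ = 135.05°  ·
  (1,2): δ = 147.34°  ·
  (1,3): δ = 92.04°  ·
  (1,4): δ = 28.36°  ✓
  (1,5): δ = 29.88°  ✓
  (1,6): δ = 94.16°  ·
  (2,3): δ = 124.70°  ·
  (2,4): δ = 61.02°  ✓
  (2,5): δ = 2.78°  ✓
  (2,6): δ = 61.50°  ✓
  (3,4): δ = 116.32°  ·
  (3,5): δ = 58.09°  ✓
  (3,6): δ = 6.20°  ✓
  (4,5): δ = 121.76°  ·
  (4,6): δ = 57.48°  ✓
  (5,6): δ = 115.72°  ·
antipodal pairs: 10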